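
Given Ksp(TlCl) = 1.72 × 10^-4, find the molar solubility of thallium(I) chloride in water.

TlCl(s) ⇌ Tl^+(aq) + Cl^-(aq)
Ksp = [Tl^+][Cl^-]
For each mole of TlCl that dissolves: [Tl^+] = s, [Cl^-] = s.
Ksp = s^2
s = (1.72 × 10^-4)^(1/2) = 1.31 × 10^-2 M

s ≈ 1.31 × 10^-2 M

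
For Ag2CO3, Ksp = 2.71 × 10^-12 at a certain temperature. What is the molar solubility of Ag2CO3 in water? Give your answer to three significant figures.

Ag2CO3(s) ⇌ 2 Ag^+(aq) + CO3^2-(aq)
Ksp = [Ag^+]^2[CO3^2-]
If s mol/L of Ag2CO3 dissolves, [Ag^+] = 2s and [CO3^2-] = s.
So Ksp = (2s)^2 × s = 4s^3
s = (2.71 × 10^-12 / 4)^(1/3) = 8.78 × 10^-5 M

s = 8.78e-5 M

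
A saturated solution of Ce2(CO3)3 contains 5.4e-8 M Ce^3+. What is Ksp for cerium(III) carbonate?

Ce2(CO3)3(s) <=> 2 Ce^3+(aq) + 3 CO3^2-(aq)
Stoichiometry gives [CO3^2-] = (3/2)[Ce^3+] = 8.10 x 10^-8 M.
Ksp = [Ce^3+]^2[CO3^2-]^3
Ksp = (5.4 x 10^-8)^2 × (8.10 × 10^-8)^3 = 1.5 x 10^-36

Ksp ≈ 1.5 x 10^-36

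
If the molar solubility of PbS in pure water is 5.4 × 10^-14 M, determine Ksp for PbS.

Ksp = 2.9 × 10^-27

PbS(s) <=> Pb^2+(aq) + S^2-(aq)
If s mol/L of PbS dissolves, [Pb^2+] = s and [S^2-] = s.
Ksp = [Pb^2+][S^2-]
Ksp = s × s = s^2
With s = 5.4 x 10^-14: Ksp = 2.9 × 10^-27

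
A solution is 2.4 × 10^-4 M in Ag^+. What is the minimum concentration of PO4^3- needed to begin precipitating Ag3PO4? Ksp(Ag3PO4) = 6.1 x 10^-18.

Ag3PO4(s) ⇌ 3 Ag^+ + PO4^3-
Ksp = [Ag^+]^3[PO4^3-]
Precipitation begins when Q = Ksp. With [Ag^+] = 2.4 × 10^-4 M:
6.1 x 10^-18 = (2.4 × 10^-4)^3 × [PO4^3-]
[PO4^3-] = (6.1 x 10^-18 / 1.38 × 10^-11) = 4.4 × 10^-7 M

[PO4^3-] ≈ 4.4 × 10^-7 M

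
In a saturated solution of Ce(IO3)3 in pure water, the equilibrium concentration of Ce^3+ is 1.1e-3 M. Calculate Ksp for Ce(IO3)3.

Ce(IO3)3(s) ⇌ Ce^3+ + 3 IO3^-
Stoichiometry gives [IO3^-] = (3/1)[Ce^3+] = 3.30 × 10^-3 M.
Ksp = [Ce^3+][IO3^-]^3
Ksp = 1.1 × 10^-3 × (3.30 x 10^-3)^3 = 4.0 x 10^-11

4.0 x 10^-11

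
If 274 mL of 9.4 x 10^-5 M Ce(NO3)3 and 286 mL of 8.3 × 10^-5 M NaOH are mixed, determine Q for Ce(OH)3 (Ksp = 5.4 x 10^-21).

3.5e-18

Total volume = 274 + 286 = 560 mL.
[Ce^3+] = 9.4 × 10^-5 × (274/560) = 4.60 × 10^-5 M
[OH^-] = 8.3 × 10^-5 × (286/560) = 4.24 x 10^-5 M
Ce(OH)3(s) ⇌ Ce^3+ + 3 OH^-, so Q = [Ce^3+][OH^-]^3
Q = (4.60 × 10^-5)(4.24 × 10^-5)^3 = 3.5 × 10^-18
Q > Ksp, so Ce(OH)3 will precipitate.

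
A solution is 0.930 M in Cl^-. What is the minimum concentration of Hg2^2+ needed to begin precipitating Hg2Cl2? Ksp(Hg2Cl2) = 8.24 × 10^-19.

9.53 × 10^-19 M

Hg2Cl2(s) ⇌ Hg2^2+ + 2 Cl^-
Ksp = [Hg2^2+][Cl^-]^2
Precipitation begins when Q = Ksp. With [Cl^-] = 0.930 M:
8.24 × 10^-19 = (0.930)^2 × [Hg2^2+]
[Hg2^2+] = (8.24 × 10^-19 / 8.649 × 10^-1) = 9.53 × 10^-19 M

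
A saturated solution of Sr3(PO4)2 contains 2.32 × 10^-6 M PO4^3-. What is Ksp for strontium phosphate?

2.27e-28

Sr3(PO4)2(s) ⇌ 3 Sr^2+ + 2 PO4^3-
Stoichiometry gives [Sr^2+] = (3/2)[PO4^3-] = 3.480 × 10^-6 M.
Ksp = [Sr^2+]^3[PO4^3-]^2
Ksp = (3.480 × 10^-6)^3 × (2.32 x 10^-6)^2 = 2.27 x 10^-28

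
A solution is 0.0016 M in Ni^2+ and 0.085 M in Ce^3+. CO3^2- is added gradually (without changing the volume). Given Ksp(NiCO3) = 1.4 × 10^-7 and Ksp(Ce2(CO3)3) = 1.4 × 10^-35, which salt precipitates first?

Ce2(CO3)3

Precipitation of each salt starts when its ion product equals its Ksp.
For NiCO3: 1.4 × 10^-7 = 0.0016 × [CO3^2-]  ⇒  [CO3^2-] = 8.8 x 10^-5 M.
For Ce2(CO3)3: 1.4 × 10^-35 = (0.085)^2 × [CO3^2-]^3  ⇒  [CO3^2-] = 1.2 × 10^-11 M.
The salt with the lower threshold [CO3^2-] precipitates first: Ce2(CO3)3.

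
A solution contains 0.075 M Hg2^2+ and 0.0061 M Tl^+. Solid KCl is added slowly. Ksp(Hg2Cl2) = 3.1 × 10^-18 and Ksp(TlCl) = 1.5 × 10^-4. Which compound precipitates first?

Hg2Cl2

Each salt begins to precipitate when Q = Ksp, i.e. when [Cl^-] reaches its threshold.
For Hg2Cl2: 3.1 × 10^-18 = 0.075 × [Cl^-]^2  ⇒  [Cl^-] = 6.4 x 10^-9 M.
For TlCl: 1.5 × 10^-4 = 0.0061 × [Cl^-]  ⇒  [Cl^-] = 2.5 x 10^-2 M.
The salt with the lower threshold [Cl^-] precipitates first: Hg2Cl2.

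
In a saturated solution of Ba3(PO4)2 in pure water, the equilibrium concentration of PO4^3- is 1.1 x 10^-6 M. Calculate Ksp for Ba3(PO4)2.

Ba3(PO4)2(s) <=> 3 Ba^2+(aq) + 2 PO4^3-(aq)
Stoichiometry gives [Ba^2+] = (3/2)[PO4^3-] = 1.65 × 10^-6 M.
Ksp = [Ba^2+]^3[PO4^3-]^2
Ksp = (1.65 x 10^-6)^3 × (1.1 × 10^-6)^2 = 5.4 × 10^-30

Ksp = 5.4 × 10^-30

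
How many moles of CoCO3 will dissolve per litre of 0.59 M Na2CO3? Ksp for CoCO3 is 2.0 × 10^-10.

s ≈ 3.4e-10 M

CoCO3(s) ⇌ Co^2+(aq) + CO3^2-(aq)
Ksp = [Co^2+][CO3^2-]
Let s be the molar solubility in this solution. [Co^2+] = s, [CO3^2-] = 0.59 + s ≈ 0.59 (common-ion effect: CO3^2- is already 0.59 M).
Ksp ≈ s × 0.59
s = 3.4 × 10^-10 M
Check: s = 3.4 × 10^-10 ≪ 0.59, so the approximation is valid.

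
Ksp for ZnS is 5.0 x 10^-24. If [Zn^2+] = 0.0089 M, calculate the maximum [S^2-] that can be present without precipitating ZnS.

5.6 x 10^-22 M

ZnS(s) ⇌ Zn^2+(aq) + S^2-(aq)
Ksp = [Zn^2+][S^2-]
Precipitation begins when Q = Ksp. With [Zn^2+] = 0.0089 M:
5.0 x 10^-24 = (0.0089) × [S^2-]
[S^2-] = (5.0 x 10^-24 / 8.9 × 10^-3) = 5.6 × 10^-22 M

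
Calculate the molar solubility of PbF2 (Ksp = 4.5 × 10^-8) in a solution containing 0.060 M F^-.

1.3e-5 M

PbF2(s) ⇌ Pb^2+(aq) + 2 F^-(aq)
Ksp = [Pb^2+][F^-]^2
If s mol/L dissolves here, [Pb^2+] = s, [F^-] = 0.060 + 2s ≈ 0.060 (common-ion effect: F^- is already 0.060 M).
Ksp ≈ s × (0.060)^2
s = 1.3 × 10^-5 M
Check: 2s = 2.5 × 10^-5 ≪ 0.060, so the approximation is valid.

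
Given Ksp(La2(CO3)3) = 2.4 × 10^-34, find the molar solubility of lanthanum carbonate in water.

s = 7.4e-8 M

La2(CO3)3(s) ⇌ 2 La^3+ + 3 CO3^2-
Ksp = [La^3+]^2[CO3^2-]^3
For each mole of La2(CO3)3 that dissolves: [La^3+] = 2s, [CO3^2-] = 3s.
Substituting: Ksp = (2s)^2(3s)^3 = 108s^5
s^5 = 2.4 × 10^-34 / 108, so s = 7.4 × 10^-8 M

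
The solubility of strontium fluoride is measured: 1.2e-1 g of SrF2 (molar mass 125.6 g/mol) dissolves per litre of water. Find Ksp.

Molar solubility s = (1.2 × 10^-1 g/L) / (125.6 g/mol) = 9.55 x 10^-4 M.
SrF2(s) <=> Sr^2+ + 2 F^-
Let s = molar solubility. Then [Sr^2+] = s and [F^-] = 2s.
Ksp = [Sr^2+][F^-]^2
Ksp = s(2s)^2 = 4s^3
Ksp = 4 × (9.55 × 10^-4)^3 = 3.5 x 10^-9

Ksp ≈ 3.5 × 10^-9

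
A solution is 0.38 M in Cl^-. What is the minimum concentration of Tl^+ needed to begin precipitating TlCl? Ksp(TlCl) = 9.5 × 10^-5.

TlCl(s) <=> Tl^+(aq) + Cl^-(aq)
Ksp = [Tl^+][Cl^-]
Precipitation begins when Q = Ksp. With [Cl^-] = 0.38 M:
9.5 × 10^-5 = (0.38) × [Tl^+]
[Tl^+] = (9.5 × 10^-5 / 3.8 × 10^-1) = 2.5 × 10^-4 M

[Tl^+] = 2.5 × 10^-4 M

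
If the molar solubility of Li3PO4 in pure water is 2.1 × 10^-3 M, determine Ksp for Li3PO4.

Li3PO4(s) <=> 3 Li^+(aq) + PO4^3-(aq)
Let s = molar solubility. Then [Li^+] = 3s and [PO4^3-] = s.
Ksp = [Li^+]^3[PO4^3-]
So Ksp = (3s)^3 × s = 27s^4
With s = 2.1 × 10^-3: Ksp = 5.3 × 10^-10

5.3e-10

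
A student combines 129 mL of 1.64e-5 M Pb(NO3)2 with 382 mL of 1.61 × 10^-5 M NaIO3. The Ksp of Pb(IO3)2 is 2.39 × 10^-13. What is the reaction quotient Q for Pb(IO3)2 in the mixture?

Q ≈ 6.00 x 10^-16

Total volume = 129 + 382 = 511 mL.
[Pb^2+] = 1.64 x 10^-5 × (129/511) = 4.140 × 10^-6 M
[IO3^-] = 1.61 × 10^-5 × (382/511) = 1.204 x 10^-5 M
Pb(IO3)2(s) <=> Pb^2+ + 2 IO3^-, so Q = [Pb^2+][IO3^-]^2
Q = (4.140 x 10^-6)(1.204 × 10^-5)^2 = 6.00 x 10^-16
Q < Ksp, so no precipitate of Pb(IO3)2 forms.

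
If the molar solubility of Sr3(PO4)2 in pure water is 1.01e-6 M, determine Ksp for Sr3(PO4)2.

Sr3(PO4)2(s) ⇌ 3 Sr^2+(aq) + 2 PO4^3-(aq)
With molar solubility s: [Sr^2+] = 3s, [PO4^3-] = 2s.
Ksp = [Sr^2+]^3[PO4^3-]^2
Substituting: Ksp = (3s)^3(2s)^2 = 108s^5
With s = 1.01 × 10^-6: Ksp = 1.14 × 10^-28

Ksp ≈ 1.14 × 10^-28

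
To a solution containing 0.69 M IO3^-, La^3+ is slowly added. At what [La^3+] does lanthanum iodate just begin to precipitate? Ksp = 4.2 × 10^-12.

1.3 × 10^-11 M

La(IO3)3(s) ⇌ La^3+(aq) + 3 IO3^-(aq)
Ksp = [La^3+][IO3^-]^3
Precipitation begins when Q = Ksp. With [IO3^-] = 0.69 M:
4.2 × 10^-12 = (0.69)^3 × [La^3+]
[La^3+] = (4.2 × 10^-12 / 3.29 × 10^-1) = 1.3 x 10^-11 M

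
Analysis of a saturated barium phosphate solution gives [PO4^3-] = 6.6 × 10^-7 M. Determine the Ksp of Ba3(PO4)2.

Ba3(PO4)2(s) <=> 3 Ba^2+ + 2 PO4^3-
Stoichiometry gives [Ba^2+] = (3/2)[PO4^3-] = 9.90 x 10^-7 M.
Ksp = [Ba^2+]^3[PO4^3-]^2
Ksp = (9.90 × 10^-7)^3 × (6.6 x 10^-7)^2 = 4.2 x 10^-31

Ksp = 4.2e-31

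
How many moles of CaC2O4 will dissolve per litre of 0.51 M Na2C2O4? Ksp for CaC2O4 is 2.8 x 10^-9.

s = 5.5 × 10^-9 M

CaC2O4(s) <=> Ca^2+ + C2O4^2-
Ksp = [Ca^2+][C2O4^2-]
Let s = moles of CaC2O4 that dissolve per litre. [Ca^2+] = s, [C2O4^2-] = 0.51 + s ≈ 0.51 (since C2O4^2- from Na2C2O4 dominates).
Ksp ≈ s × 0.51
s = 5.5 × 10^-9 M
Check: s = 5.5 × 10^-9 ≪ 0.51, so the approximation is valid.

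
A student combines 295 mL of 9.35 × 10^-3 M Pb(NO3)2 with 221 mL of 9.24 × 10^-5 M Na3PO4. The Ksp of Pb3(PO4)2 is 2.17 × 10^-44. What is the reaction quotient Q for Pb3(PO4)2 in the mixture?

Total volume = 295 + 221 = 516 mL.
[Pb^2+] = 9.35 x 10^-3 × (295/516) = 5.345 x 10^-3 M
[PO4^3-] = 9.24 x 10^-5 × (221/516) = 3.957 × 10^-5 M
Pb3(PO4)2(s) ⇌ 3 Pb^2+(aq) + 2 PO4^3-(aq), so Q = [Pb^2+]^3[PO4^3-]^2
Q = (5.345 x 10^-3)^3(3.957 × 10^-5)^2 = 2.39 × 10^-16
Q > Ksp, so Pb3(PO4)2 will precipitate.

Q ≈ 2.39e-16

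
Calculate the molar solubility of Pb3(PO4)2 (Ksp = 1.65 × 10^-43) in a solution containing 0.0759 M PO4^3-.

s ≈ 1.02e-14 M

Pb3(PO4)2(s) ⇌ 3 Pb^2+ + 2 PO4^3-
Ksp = [Pb^2+]^3[PO4^3-]^2
Let s be the molar solubility in this solution. [Pb^2+] = 3s, [PO4^3-] = 0.0759 + 2s ≈ 0.0759 (common-ion effect: PO4^3- is already 0.0759 M).
Ksp ≈ (3s)^3 × (0.0759)^2
s = 1.02 × 10^-14 M
Check: 2s = 2.0 x 10^-14 ≪ 0.0759, so the approximation is valid.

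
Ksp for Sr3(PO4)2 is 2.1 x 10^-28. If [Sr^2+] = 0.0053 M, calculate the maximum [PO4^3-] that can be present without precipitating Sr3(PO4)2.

3.8 x 10^-11 M

Sr3(PO4)2(s) ⇌ 3 Sr^2+(aq) + 2 PO4^3-(aq)
Ksp = [Sr^2+]^3[PO4^3-]^2
Precipitation begins when Q = Ksp. With [Sr^2+] = 0.0053 M:
2.1 x 10^-28 = (0.0053)^3 × [PO4^3-]^2
[PO4^3-] = (2.1 x 10^-28 / 1.49 × 10^-7)^(1/2) = 3.8 × 10^-11 M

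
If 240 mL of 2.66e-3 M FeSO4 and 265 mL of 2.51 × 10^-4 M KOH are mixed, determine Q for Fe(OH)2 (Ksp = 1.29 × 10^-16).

Total volume = 240 + 265 = 505 mL.
[Fe^2+] = 2.66 x 10^-3 × (240/505) = 1.264 × 10^-3 M
[OH^-] = 2.51 × 10^-4 × (265/505) = 1.317 × 10^-4 M
Fe(OH)2(s) <=> Fe^2+ + 2 OH^-, so Q = [Fe^2+][OH^-]^2
Q = (1.264 x 10^-3)(1.317 × 10^-4)^2 = 2.19 x 10^-11
Q > Ksp, so Fe(OH)2 will precipitate.

Q ≈ 2.19 × 10^-11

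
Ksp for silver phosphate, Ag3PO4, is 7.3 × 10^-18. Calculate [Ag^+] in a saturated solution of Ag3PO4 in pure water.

6.8e-5 M

Ag3PO4(s) <=> 3 Ag^+ + PO4^3-
Ksp = [Ag^+]^3[PO4^3-]
If s mol/L of Ag3PO4 dissolves, [Ag^+] = 3s and [PO4^3-] = s.
Substituting: Ksp = (3s)^3s = 27s^4
s = (7.3 × 10^-18 / 27)^(1/4) = 2.28 x 10^-5 M
[Ag^+] = 3s = 6.8 × 10^-5 M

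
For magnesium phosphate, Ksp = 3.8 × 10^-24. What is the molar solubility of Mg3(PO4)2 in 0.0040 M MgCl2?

s = 3.9 × 10^-9 M

Mg3(PO4)2(s) ⇌ 3 Mg^2+ + 2 PO4^3-
Ksp = [Mg^2+]^3[PO4^3-]^2
Let s = moles of Mg3(PO4)2 that dissolve per litre. [Mg^2+] = 0.0040 + 3s ≈ 0.0040, [PO4^3-] = 2s (common-ion effect: Mg^2+ is already 0.0040 M).
Ksp ≈ (0.0040)^3 × (2s)^2
s = 3.9 x 10^-9 M
Check: 3s = 1.2 × 10^-8 ≪ 0.0040, so the approximation is valid.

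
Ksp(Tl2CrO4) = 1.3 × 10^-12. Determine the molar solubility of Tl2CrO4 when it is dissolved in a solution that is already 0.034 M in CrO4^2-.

Tl2CrO4(s) ⇌ 2 Tl^+(aq) + CrO4^2-(aq)
Ksp = [Tl^+]^2[CrO4^2-]
Let s = moles of Tl2CrO4 that dissolve per litre. [Tl^+] = 2s, [CrO4^2-] = 0.034 + s ≈ 0.034 (since the CrO4^2- already present dominates).
Ksp ≈ (2s)^2 × 0.034
s = 3.1 × 10^-6 M
Check: s = 3.1 × 10^-6 ≪ 0.034, so the approximation is valid.

s ≈ 3.1 × 10^-6 M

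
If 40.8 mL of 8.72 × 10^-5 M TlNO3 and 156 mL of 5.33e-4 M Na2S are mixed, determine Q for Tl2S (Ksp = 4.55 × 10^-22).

1.38 × 10^-13

Total volume = 40.8 + 156 = 196.8 mL.
[Tl^+] = 8.72 × 10^-5 × (40.8/196.8) = 1.808 × 10^-5 M
[S^2-] = 5.33 × 10^-4 × (156/196.8) = 4.225 × 10^-4 M
Tl2S(s) <=> 2 Tl^+ + S^2-, so Q = [Tl^+]^2[S^2-]
Q = (1.808 × 10^-5)^2(4.225 × 10^-4) = 1.38 × 10^-13
Q > Ksp, so Tl2S will precipitate.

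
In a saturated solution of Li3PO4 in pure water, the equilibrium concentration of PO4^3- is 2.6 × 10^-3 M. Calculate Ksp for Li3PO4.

Li3PO4(s) ⇌ 3 Li^+(aq) + PO4^3-(aq)
Stoichiometry gives [Li^+] = (3/1)[PO4^3-] = 7.80 x 10^-3 M.
Ksp = [Li^+]^3[PO4^3-]
Ksp = (7.80 × 10^-3)^3 × 2.6 × 10^-3 = 1.2 x 10^-9

1.2 × 10^-9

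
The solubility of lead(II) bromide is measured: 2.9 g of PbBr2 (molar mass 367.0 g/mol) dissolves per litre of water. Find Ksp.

Molar solubility s = (2.9 g/L) / (367.0 g/mol) = 7.90 × 10^-3 M.
PbBr2(s) ⇌ Pb^2+(aq) + 2 Br^-(aq)
Let s = molar solubility. Then [Pb^2+] = s and [Br^-] = 2s.
Ksp = [Pb^2+][Br^-]^2
Substituting: Ksp = s(2s)^2 = 4s^3
Ksp = 4 × (7.90 × 10^-3)^3 = 2.0 x 10^-6

Ksp = 2.0e-6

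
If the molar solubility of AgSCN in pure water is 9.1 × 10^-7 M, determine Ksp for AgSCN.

Ksp ≈ 8.3 × 10^-13

AgSCN(s) ⇌ Ag^+(aq) + SCN^-(aq)
If s mol/L of AgSCN dissolves, [Ag^+] = s and [SCN^-] = s.
Ksp = [Ag^+][SCN^-]
Ksp = (s)(s) = s^2
With s = 9.1 × 10^-7: Ksp = 8.3 × 10^-13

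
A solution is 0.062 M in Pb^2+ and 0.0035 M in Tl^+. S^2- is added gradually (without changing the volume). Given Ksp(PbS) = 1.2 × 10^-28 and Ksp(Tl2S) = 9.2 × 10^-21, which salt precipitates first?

PbS

Each salt begins to precipitate when Q = Ksp, i.e. when [S^2-] reaches its threshold.
For PbS: 1.2 × 10^-28 = 0.062 × [S^2-]  ⇒  [S^2-] = 1.9 x 10^-27 M.
For Tl2S: 9.2 × 10^-21 = (0.0035)^2 × [S^2-]  ⇒  [S^2-] = 7.5 × 10^-16 M.
The salt with the lower threshold [S^2-] precipitates first: PbS.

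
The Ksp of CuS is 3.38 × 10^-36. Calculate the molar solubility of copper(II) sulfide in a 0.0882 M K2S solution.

s ≈ 3.83 x 10^-35 M

CuS(s) <=> Cu^2+ + S^2-
Ksp = [Cu^2+][S^2-]
Let s be the molar solubility in this solution. [Cu^2+] = s, [S^2-] = 0.0882 + s ≈ 0.0882 (since S^2- from K2S dominates).
Ksp ≈ s × 0.0882
s = 3.83 × 10^-35 M
Check: s = 3.8 × 10^-35 ≪ 0.0882, so the approximation is valid.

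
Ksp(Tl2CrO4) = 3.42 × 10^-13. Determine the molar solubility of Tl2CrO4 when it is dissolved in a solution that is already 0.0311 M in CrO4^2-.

s ≈ 1.66e-6 M

Tl2CrO4(s) <=> 2 Tl^+ + CrO4^2-
Ksp = [Tl^+]^2[CrO4^2-]
Let s = moles of Tl2CrO4 that dissolve per litre. [Tl^+] = 2s, [CrO4^2-] = 0.0311 + s ≈ 0.0311 (since the CrO4^2- already present dominates).
Ksp ≈ (2s)^2 × 0.0311
s = 1.66 × 10^-6 M
Check: s = 1.7 × 10^-6 ≪ 0.0311, so the approximation is valid.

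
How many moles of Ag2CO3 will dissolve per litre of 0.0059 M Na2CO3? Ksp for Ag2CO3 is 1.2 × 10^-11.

s = 2.3 × 10^-5 M

Ag2CO3(s) <=> 2 Ag^+ + CO3^2-
Ksp = [Ag^+]^2[CO3^2-]
Let s be the molar solubility in this solution. [Ag^+] = 2s, [CO3^2-] = 0.0059 + s ≈ 0.0059 (Ksp is small, so little additional dissolves).
Ksp ≈ (2s)^2 × 0.0059
s = 2.3 x 10^-5 M
Check: s = 2.3 × 10^-5 ≪ 0.0059, so the approximation is valid.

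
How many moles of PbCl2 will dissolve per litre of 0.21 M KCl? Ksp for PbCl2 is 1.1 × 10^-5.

s = 2.5 × 10^-4 M

PbCl2(s) ⇌ Pb^2+(aq) + 2 Cl^-(aq)
Ksp = [Pb^2+][Cl^-]^2
Let s = moles of PbCl2 that dissolve per litre. [Pb^2+] = s, [Cl^-] = 0.21 + 2s ≈ 0.21 (common-ion effect: Cl^- is already 0.21 M).
Ksp ≈ s × (0.21)^2
s = 2.5 × 10^-4 M
Check: 2s = 5.0 × 10^-4 ≪ 0.21, so the approximation is valid.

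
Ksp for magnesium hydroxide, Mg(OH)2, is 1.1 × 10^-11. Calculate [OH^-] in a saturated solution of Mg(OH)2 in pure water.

[OH^-] ≈ 2.8 x 10^-4 M

Mg(OH)2(s) <=> Mg^2+(aq) + 2 OH^-(aq)
Ksp = [Mg^2+][OH^-]^2
If s mol/L of Mg(OH)2 dissolves, [Mg^2+] = s and [OH^-] = 2s.
Substituting: Ksp = s(2s)^2 = 4s^3
s = (1.1 × 10^-11 / 4)^(1/3) = 1.40 x 10^-4 M
[OH^-] = 2s = 2.8 × 10^-4 M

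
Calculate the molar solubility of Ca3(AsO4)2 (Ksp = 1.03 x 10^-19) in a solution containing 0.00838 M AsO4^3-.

Ca3(AsO4)2(s) ⇌ 3 Ca^2+ + 2 AsO4^3-
Ksp = [Ca^2+]^3[AsO4^3-]^2
Let s be the molar solubility in this solution. [Ca^2+] = 3s, [AsO4^3-] = 0.00838 + 2s ≈ 0.00838 (Ksp is small, so little additional dissolves).
Ksp ≈ (3s)^3 × (0.00838)^2
s = 3.79 × 10^-6 M
Check: 2s = 7.6 × 10^-6 ≪ 0.00838, so the approximation is valid.

s ≈ 3.79 x 10^-6 M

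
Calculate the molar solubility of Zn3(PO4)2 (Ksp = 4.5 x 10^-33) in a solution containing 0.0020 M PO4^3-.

s = 3.5e-10 M

Zn3(PO4)2(s) ⇌ 3 Zn^2+ + 2 PO4^3-
Ksp = [Zn^2+]^3[PO4^3-]^2
Let s = moles of Zn3(PO4)2 that dissolve per litre. [Zn^2+] = 3s, [PO4^3-] = 0.0020 + 2s ≈ 0.0020 (common-ion effect: PO4^3- is already 0.0020 M).
Ksp ≈ (3s)^3 × (0.0020)^2
s = 3.5 x 10^-10 M
Check: 2s = 6.9 × 10^-10 ≪ 0.0020, so the approximation is valid.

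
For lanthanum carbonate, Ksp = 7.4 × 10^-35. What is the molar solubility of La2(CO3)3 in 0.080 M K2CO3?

La2(CO3)3(s) <=> 2 La^3+ + 3 CO3^2-
Ksp = [La^3+]^2[CO3^2-]^3
Let s be the molar solubility in this solution. [La^3+] = 2s, [CO3^2-] = 0.080 + 3s ≈ 0.080 (since CO3^2- from K2CO3 dominates).
Ksp ≈ (2s)^2 × (0.080)^3
s = 1.9 x 10^-16 M
Check: 3s = 5.7 x 10^-16 ≪ 0.080, so the approximation is valid.

s = 1.9e-16 M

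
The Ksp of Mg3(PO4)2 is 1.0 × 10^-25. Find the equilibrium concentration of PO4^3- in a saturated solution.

Mg3(PO4)2(s) <=> 3 Mg^2+ + 2 PO4^3-
Ksp = [Mg^2+]^3[PO4^3-]^2
With molar solubility s: [Mg^2+] = 3s, [PO4^3-] = 2s.
Substituting: Ksp = (3s)^3(2s)^2 = 108s^5
s = (1.0 × 10^-25 / 108)^(1/5) = 3.92 x 10^-6 M
[PO4^3-] = 2s = 7.8 × 10^-6 M

[PO4^3-] ≈ 7.8 × 10^-6 M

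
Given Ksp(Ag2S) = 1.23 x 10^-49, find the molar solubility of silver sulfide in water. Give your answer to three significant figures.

Ag2S(s) ⇌ 2 Ag^+ + S^2-
Ksp = [Ag^+]^2[S^2-]
Let s = molar solubility. Then [Ag^+] = 2s and [S^2-] = s.
Ksp = (2s)^2s = 4s^3
s = (1.23 x 10^-49 / 4)^(1/3) = 3.13 × 10^-17 M

3.13e-17 M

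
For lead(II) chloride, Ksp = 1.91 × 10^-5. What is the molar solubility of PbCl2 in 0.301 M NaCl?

PbCl2(s) ⇌ Pb^2+(aq) + 2 Cl^-(aq)
Ksp = [Pb^2+][Cl^-]^2
Let s = moles of PbCl2 that dissolve per litre. [Pb^2+] = s, [Cl^-] = 0.301 + 2s ≈ 0.301 (Ksp is small, so little additional dissolves).
Ksp ≈ s × (0.301)^2
s = 2.11 × 10^-4 M
Check: 2s = 4.2 × 10^-4 ≪ 0.301, so the approximation is valid.

2.11 × 10^-4 M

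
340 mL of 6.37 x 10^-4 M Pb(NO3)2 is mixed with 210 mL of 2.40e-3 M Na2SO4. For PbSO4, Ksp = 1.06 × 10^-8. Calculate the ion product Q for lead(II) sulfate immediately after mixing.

Q = 3.61e-7

Total volume = 340 + 210 = 550 mL.
[Pb^2+] = 6.37 × 10^-4 × (340/550) = 3.938 × 10^-4 M
[SO4^2-] = 2.40 × 10^-3 × (210/550) = 9.164 x 10^-4 M
PbSO4(s) <=> Pb^2+(aq) + SO4^2-(aq), so Q = [Pb^2+][SO4^2-]
Q = (3.938 × 10^-4)(9.164 × 10^-4) = 3.61 × 10^-7
Q > Ksp, so PbSO4 will precipitate.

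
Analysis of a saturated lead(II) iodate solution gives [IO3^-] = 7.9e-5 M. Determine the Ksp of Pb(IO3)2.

Pb(IO3)2(s) ⇌ Pb^2+ + 2 IO3^-
Stoichiometry gives [Pb^2+] = (1/2)[IO3^-] = 3.95 x 10^-5 M.
Ksp = [Pb^2+][IO3^-]^2
Ksp = 3.95 x 10^-5 × (7.9 × 10^-5)^2 = 2.5 × 10^-13

Ksp ≈ 2.5e-13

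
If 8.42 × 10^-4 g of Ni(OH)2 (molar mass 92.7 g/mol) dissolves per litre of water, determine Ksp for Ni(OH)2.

Ksp ≈ 3.00e-15

Molar solubility s = (8.42 × 10^-4 g/L) / (92.7 g/mol) = 9.083 x 10^-6 M.
Ni(OH)2(s) ⇌ Ni^2+ + 2 OH^-
For each mole of Ni(OH)2 that dissolves: [Ni^2+] = s, [OH^-] = 2s.
Ksp = [Ni^2+][OH^-]^2
So Ksp = s × (2s)^2 = 4s^3
With s = 9.083 × 10^-6: Ksp = 3.00 × 10^-15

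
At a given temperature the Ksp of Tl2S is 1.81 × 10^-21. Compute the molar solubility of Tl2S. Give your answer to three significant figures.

Tl2S(s) <=> 2 Tl^+ + S^2-
Ksp = [Tl^+]^2[S^2-]
If s mol/L of Tl2S dissolves, [Tl^+] = 2s and [S^2-] = s.
Ksp = (2s)^2s = 4s^3
Solving, s = (1.81 × 10^-21/4)^(1/3) = 7.68 x 10^-8 M

7.68e-8 M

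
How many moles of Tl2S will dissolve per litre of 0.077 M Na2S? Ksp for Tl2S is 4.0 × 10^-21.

s = 1.1 x 10^-10 M

Tl2S(s) ⇌ 2 Tl^+ + S^2-
Ksp = [Tl^+]^2[S^2-]
Let s = moles of Tl2S that dissolve per litre. [Tl^+] = 2s, [S^2-] = 0.077 + s ≈ 0.077 (since S^2- from Na2S dominates).
Ksp ≈ (2s)^2 × 0.077
s = 1.1 × 10^-10 M
Check: s = 1.1 × 10^-10 ≪ 0.077, so the approximation is valid.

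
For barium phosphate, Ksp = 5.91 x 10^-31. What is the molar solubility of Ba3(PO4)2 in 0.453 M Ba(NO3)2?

1.26 x 10^-15 M

Ba3(PO4)2(s) ⇌ 3 Ba^2+ + 2 PO4^3-
Ksp = [Ba^2+]^3[PO4^3-]^2
Let s = moles of Ba3(PO4)2 that dissolve per litre. [Ba^2+] = 0.453 + 3s ≈ 0.453, [PO4^3-] = 2s (since Ba^2+ from Ba(NO3)2 dominates).
Ksp ≈ (0.453)^3 × (2s)^2
s = 1.26 × 10^-15 M
Check: 3s = 3.8 × 10^-15 ≪ 0.453, so the approximation is valid.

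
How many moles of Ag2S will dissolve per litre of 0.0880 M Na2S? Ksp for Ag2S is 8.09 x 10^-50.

s ≈ 4.79 × 10^-25 M

Ag2S(s) <=> 2 Ag^+ + S^2-
Ksp = [Ag^+]^2[S^2-]
If s mol/L dissolves here, [Ag^+] = 2s, [S^2-] = 0.0880 + s ≈ 0.0880 (common-ion effect: S^2- is already 0.0880 M).
Ksp ≈ (2s)^2 × 0.0880
s = 4.79 × 10^-25 M
Check: s = 4.8 × 10^-25 ≪ 0.0880, so the approximation is valid.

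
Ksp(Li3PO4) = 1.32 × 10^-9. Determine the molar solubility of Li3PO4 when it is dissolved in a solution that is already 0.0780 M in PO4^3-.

s = 8.56 × 10^-4 M

Li3PO4(s) <=> 3 Li^+(aq) + PO4^3-(aq)
Ksp = [Li^+]^3[PO4^3-]
If s mol/L dissolves here, [Li^+] = 3s, [PO4^3-] = 0.0780 + s ≈ 0.0780 (since the PO4^3- already present dominates).
Ksp ≈ (3s)^3 × 0.0780
s = 8.56 × 10^-4 M
Check: s = 8.6 × 10^-4 ≪ 0.0780, so the approximation is valid.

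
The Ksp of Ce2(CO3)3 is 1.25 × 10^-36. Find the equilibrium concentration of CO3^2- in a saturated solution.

[CO3^2-] ≈ 7.76 × 10^-8 M

Ce2(CO3)3(s) ⇌ 2 Ce^3+ + 3 CO3^2-
Ksp = [Ce^3+]^2[CO3^2-]^3
With molar solubility s: [Ce^3+] = 2s, [CO3^2-] = 3s.
Ksp = (2s)^2(3s)^3 = 108s^5
Solving, s = (1.25 × 10^-36/108)^(1/5) = 2.586 × 10^-8 M
[CO3^2-] = 3s = 7.76 x 10^-8 M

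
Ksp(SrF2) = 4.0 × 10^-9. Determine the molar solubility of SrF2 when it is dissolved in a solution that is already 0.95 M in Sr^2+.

s = 3.2 × 10^-5 M

SrF2(s) <=> Sr^2+ + 2 F^-
Ksp = [Sr^2+][F^-]^2
If s mol/L dissolves here, [Sr^2+] = 0.95 + s ≈ 0.95, [F^-] = 2s (since the Sr^2+ already present dominates).
Ksp ≈ 0.95 × (2s)^2
s = 3.2 × 10^-5 M
Check: s = 3.2 x 10^-5 ≪ 0.95, so the approximation is valid.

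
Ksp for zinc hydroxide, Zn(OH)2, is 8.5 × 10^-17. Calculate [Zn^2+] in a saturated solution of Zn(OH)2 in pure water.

[Zn^2+] ≈ 2.8e-6 M

Zn(OH)2(s) ⇌ Zn^2+(aq) + 2 OH^-(aq)
Ksp = [Zn^2+][OH^-]^2
With molar solubility s: [Zn^2+] = s, [OH^-] = 2s.
Ksp = s(2s)^2 = 4s^3
s = (8.5 × 10^-17 / 4)^(1/3) = 2.77 × 10^-6 M
[Zn^2+] = s = 2.8 × 10^-6 M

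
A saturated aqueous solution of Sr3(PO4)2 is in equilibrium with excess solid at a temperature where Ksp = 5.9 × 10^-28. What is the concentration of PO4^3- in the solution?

[PO4^3-] ≈ 2.8 x 10^-6 M

Sr3(PO4)2(s) ⇌ 3 Sr^2+(aq) + 2 PO4^3-(aq)
Ksp = [Sr^2+]^3[PO4^3-]^2
With molar solubility s: [Sr^2+] = 3s, [PO4^3-] = 2s.
Ksp = (3s)^3(2s)^2 = 108s^5
s = (5.9 × 10^-28 / 108)^(1/5) = 1.40 × 10^-6 M
[PO4^3-] = 2s = 2.8 x 10^-6 M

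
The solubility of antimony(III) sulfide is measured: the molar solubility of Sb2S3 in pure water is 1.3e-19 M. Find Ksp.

Ksp = 4.0e-93

Sb2S3(s) <=> 2 Sb^3+(aq) + 3 S^2-(aq)
For each mole of Sb2S3 that dissolves: [Sb^3+] = 2s, [S^2-] = 3s.
Ksp = [Sb^3+]^2[S^2-]^3
So Ksp = (2s)^2 × (3s)^3 = 108s^5
Ksp = 108 × (1.3 × 10^-19)^5 = 4.0 × 10^-93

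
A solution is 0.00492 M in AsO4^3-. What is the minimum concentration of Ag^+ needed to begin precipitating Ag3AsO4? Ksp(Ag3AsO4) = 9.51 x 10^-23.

[Ag^+] ≈ 2.68 × 10^-7 M

Ag3AsO4(s) ⇌ 3 Ag^+ + AsO4^3-
Ksp = [Ag^+]^3[AsO4^3-]
Precipitation begins when Q = Ksp. With [AsO4^3-] = 0.00492 M:
9.51 x 10^-23 = (0.00492) × [Ag^+]^3
[Ag^+] = (9.51 x 10^-23 / 4.92 x 10^-3)^(1/3) = 2.68 x 10^-7 M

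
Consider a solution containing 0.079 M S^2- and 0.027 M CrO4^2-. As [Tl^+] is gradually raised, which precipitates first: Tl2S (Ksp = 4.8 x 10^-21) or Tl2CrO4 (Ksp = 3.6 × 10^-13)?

Each salt begins to precipitate when Q = Ksp, i.e. when [Tl^+] reaches its threshold.
For Tl2S: 4.8 x 10^-21 = 0.079 × [Tl^+]^2  ⇒  [Tl^+] = 2.5 × 10^-10 M.
For Tl2CrO4: 3.6 × 10^-13 = 0.027 × [Tl^+]^2  ⇒  [Tl^+] = 3.7 x 10^-6 M.
The salt with the lower threshold [Tl^+] precipitates first: Tl2S.

Tl2S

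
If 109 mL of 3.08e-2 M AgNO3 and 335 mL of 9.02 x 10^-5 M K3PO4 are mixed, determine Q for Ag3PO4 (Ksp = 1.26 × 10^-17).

Total volume = 109 + 335 = 444 mL.
[Ag^+] = 3.08 × 10^-2 × (109/444) = 7.561 × 10^-3 M
[PO4^3-] = 9.02 × 10^-5 × (335/444) = 6.806 × 10^-5 M
Ag3PO4(s) ⇌ 3 Ag^+(aq) + PO4^3-(aq), so Q = [Ag^+]^3[PO4^3-]
Q = (7.561 × 10^-3)^3(6.806 × 10^-5) = 2.94 × 10^-11
Q > Ksp, so Ag3PO4 will precipitate.

Q ≈ 2.94e-11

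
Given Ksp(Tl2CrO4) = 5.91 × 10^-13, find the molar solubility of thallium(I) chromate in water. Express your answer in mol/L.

s = 5.29 x 10^-5 M

Tl2CrO4(s) ⇌ 2 Tl^+ + CrO4^2-
Ksp = [Tl^+]^2[CrO4^2-]
With molar solubility s: [Tl^+] = 2s, [CrO4^2-] = s.
Substituting: Ksp = (2s)^2s = 4s^3
Solving, s = (5.91 × 10^-13/4)^(1/3) = 5.29 x 10^-5 M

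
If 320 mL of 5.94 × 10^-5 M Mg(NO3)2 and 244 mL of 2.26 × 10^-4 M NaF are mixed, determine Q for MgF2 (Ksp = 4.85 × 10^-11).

Q = 3.22e-13

Total volume = 320 + 244 = 564 mL.
[Mg^2+] = 5.94 x 10^-5 × (320/564) = 3.370 × 10^-5 M
[F^-] = 2.26 × 10^-4 × (244/564) = 9.777 x 10^-5 M
MgF2(s) ⇌ Mg^2+(aq) + 2 F^-(aq), so Q = [Mg^2+][F^-]^2
Q = (3.370 × 10^-5)(9.777 × 10^-5)^2 = 3.22 × 10^-13
Q < Ksp, so no precipitate of MgF2 forms.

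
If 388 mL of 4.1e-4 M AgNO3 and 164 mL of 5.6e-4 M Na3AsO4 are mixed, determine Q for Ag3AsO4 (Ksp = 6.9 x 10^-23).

Total volume = 388 + 164 = 552 mL.
[Ag^+] = 4.1 × 10^-4 × (388/552) = 2.88 × 10^-4 M
[AsO4^3-] = 5.6 x 10^-4 × (164/552) = 1.66 × 10^-4 M
Ag3AsO4(s) <=> 3 Ag^+ + AsO4^3-, so Q = [Ag^+]^3[AsO4^3-]
Q = (2.88 × 10^-4)^3(1.66 x 10^-4) = 4.0 × 10^-15
Q > Ksp, so Ag3AsO4 will precipitate.

4.0 x 10^-15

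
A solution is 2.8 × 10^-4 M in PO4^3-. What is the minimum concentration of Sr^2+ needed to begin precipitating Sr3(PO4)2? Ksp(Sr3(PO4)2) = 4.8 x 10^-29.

[Sr^2+] ≈ 8.5 × 10^-8 M

Sr3(PO4)2(s) ⇌ 3 Sr^2+ + 2 PO4^3-
Ksp = [Sr^2+]^3[PO4^3-]^2
Precipitation begins when Q = Ksp. With [PO4^3-] = 2.8 × 10^-4 M:
4.8 x 10^-29 = (2.8 × 10^-4)^2 × [Sr^2+]^3
[Sr^2+] = (4.8 x 10^-29 / 7.84 x 10^-8)^(1/3) = 8.5 × 10^-8 M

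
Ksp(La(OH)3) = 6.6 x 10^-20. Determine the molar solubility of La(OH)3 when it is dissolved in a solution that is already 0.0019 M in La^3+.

s = 1.1 × 10^-6 M

La(OH)3(s) <=> La^3+(aq) + 3 OH^-(aq)
Ksp = [La^3+][OH^-]^3
Let s = moles of La(OH)3 that dissolve per litre. [La^3+] = 0.0019 + s ≈ 0.0019, [OH^-] = 3s (Ksp is small, so little additional dissolves).
Ksp ≈ 0.0019 × (3s)^3
s = 1.1 × 10^-6 M
Check: s = 1.1 × 10^-6 ≪ 0.0019, so the approximation is valid.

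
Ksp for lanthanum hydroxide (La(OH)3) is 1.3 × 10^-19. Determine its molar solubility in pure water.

8.3 × 10^-6 M

La(OH)3(s) <=> La^3+ + 3 OH^-
Ksp = [La^3+][OH^-]^3
If s mol/L of La(OH)3 dissolves, [La^3+] = s and [OH^-] = 3s.
Ksp = s(3s)^3 = 27s^4
Solving, s = (1.3 × 10^-19/27)^(1/4) = 8.3 × 10^-6 M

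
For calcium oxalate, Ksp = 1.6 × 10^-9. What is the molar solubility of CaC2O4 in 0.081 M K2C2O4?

2.0 × 10^-8 M

CaC2O4(s) ⇌ Ca^2+(aq) + C2O4^2-(aq)
Ksp = [Ca^2+][C2O4^2-]
Let s be the molar solubility in this solution. [Ca^2+] = s, [C2O4^2-] = 0.081 + s ≈ 0.081 (common-ion effect: C2O4^2- is already 0.081 M).
Ksp ≈ s × 0.081
s = 2.0 × 10^-8 M
Check: s = 2.0 x 10^-8 ≪ 0.081, so the approximation is valid.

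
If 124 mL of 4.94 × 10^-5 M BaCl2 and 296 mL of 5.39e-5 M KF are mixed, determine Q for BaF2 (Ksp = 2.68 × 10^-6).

Total volume = 124 + 296 = 420 mL.
[Ba^2+] = 4.94 × 10^-5 × (124/420) = 1.458 × 10^-5 M
[F^-] = 5.39 × 10^-5 × (296/420) = 3.799 × 10^-5 M
BaF2(s) <=> Ba^2+(aq) + 2 F^-(aq), so Q = [Ba^2+][F^-]^2
Q = (1.458 × 10^-5)(3.799 × 10^-5)^2 = 2.10 × 10^-14
Q < Ksp, so no precipitate of BaF2 forms.

2.10e-14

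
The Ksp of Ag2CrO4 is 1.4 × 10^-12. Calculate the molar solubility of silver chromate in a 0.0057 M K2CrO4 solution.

s = 7.8 x 10^-6 M

Ag2CrO4(s) ⇌ 2 Ag^+ + CrO4^2-
Ksp = [Ag^+]^2[CrO4^2-]
Let s be the molar solubility in this solution. [Ag^+] = 2s, [CrO4^2-] = 0.0057 + s ≈ 0.0057 (common-ion effect: CrO4^2- is already 0.0057 M).
Ksp ≈ (2s)^2 × 0.0057
s = 7.8 x 10^-6 M
Check: s = 7.8 × 10^-6 ≪ 0.0057, so the approximation is valid.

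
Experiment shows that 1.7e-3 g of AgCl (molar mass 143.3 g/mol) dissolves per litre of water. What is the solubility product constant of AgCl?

Molar solubility s = (1.7 × 10^-3 g/L) / (143.3 g/mol) = 1.19 × 10^-5 M.
AgCl(s) ⇌ Ag^+(aq) + Cl^-(aq)
With molar solubility s: [Ag^+] = s, [Cl^-] = s.
Ksp = [Ag^+][Cl^-]
Ksp = (s)(s) = s^2
Ksp = (1.19 x 10^-5)^2 = 1.4 x 10^-10

Ksp = 1.4e-10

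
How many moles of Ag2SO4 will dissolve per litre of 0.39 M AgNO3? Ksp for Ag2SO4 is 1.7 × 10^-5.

Ag2SO4(s) ⇌ 2 Ag^+(aq) + SO4^2-(aq)
Ksp = [Ag^+]^2[SO4^2-]
Let s be the molar solubility in this solution. [Ag^+] = 0.39 + 2s ≈ 0.39, [SO4^2-] = s (since Ag^+ from AgNO3 dominates).
Ksp ≈ (0.39)^2 × s
s = 1.1 x 10^-4 M
Check: 2s = 2.2 × 10^-4 ≪ 0.39, so the approximation is valid.

s = 1.1 x 10^-4 M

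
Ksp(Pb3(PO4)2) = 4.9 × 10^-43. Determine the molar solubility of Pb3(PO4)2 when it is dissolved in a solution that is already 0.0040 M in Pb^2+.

Pb3(PO4)2(s) ⇌ 3 Pb^2+ + 2 PO4^3-
Ksp = [Pb^2+]^3[PO4^3-]^2
Let s = moles of Pb3(PO4)2 that dissolve per litre. [Pb^2+] = 0.0040 + 3s ≈ 0.0040, [PO4^3-] = 2s (Ksp is small, so little additional dissolves).
Ksp ≈ (0.0040)^3 × (2s)^2
s = 1.4 × 10^-18 M
Check: 3s = 4.2 × 10^-18 ≪ 0.0040, so the approximation is valid.

s ≈ 1.4e-18 M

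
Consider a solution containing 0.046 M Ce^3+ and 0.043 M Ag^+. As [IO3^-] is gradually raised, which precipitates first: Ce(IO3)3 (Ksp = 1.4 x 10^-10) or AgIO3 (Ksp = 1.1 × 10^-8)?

AgIO3

Each salt begins to precipitate when Q = Ksp, i.e. when [IO3^-] reaches its threshold.
For Ce(IO3)3: 1.4 x 10^-10 = 0.046 × [IO3^-]^3  ⇒  [IO3^-] = 1.4 × 10^-3 M.
For AgIO3: 1.1 × 10^-8 = 0.043 × [IO3^-]  ⇒  [IO3^-] = 2.6 x 10^-7 M.
The salt with the lower threshold [IO3^-] precipitates first: AgIO3.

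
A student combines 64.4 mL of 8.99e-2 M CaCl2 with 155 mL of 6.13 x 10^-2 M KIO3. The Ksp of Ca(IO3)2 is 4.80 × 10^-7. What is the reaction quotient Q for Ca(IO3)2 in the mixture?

Q ≈ 4.95 × 10^-5

Total volume = 64.4 + 155 = 219.4 mL.
[Ca^2+] = 8.99 x 10^-2 × (64.4/219.4) = 2.639 × 10^-2 M
[IO3^-] = 6.13 x 10^-2 × (155/219.4) = 4.331 × 10^-2 M
Ca(IO3)2(s) ⇌ Ca^2+ + 2 IO3^-, so Q = [Ca^2+][IO3^-]^2
Q = (2.639 × 10^-2)(4.331 × 10^-2)^2 = 4.95 x 10^-5
Q > Ksp, so Ca(IO3)2 will precipitate.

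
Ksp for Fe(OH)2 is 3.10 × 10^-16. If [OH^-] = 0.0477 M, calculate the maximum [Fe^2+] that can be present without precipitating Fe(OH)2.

Fe(OH)2(s) ⇌ Fe^2+ + 2 OH^-
Ksp = [Fe^2+][OH^-]^2
Precipitation begins when Q = Ksp. With [OH^-] = 0.0477 M:
3.10 × 10^-16 = (0.0477)^2 × [Fe^2+]
[Fe^2+] = (3.10 × 10^-16 / 2.275 × 10^-3) = 1.36 × 10^-13 M

[Fe^2+] = 1.36 × 10^-13 M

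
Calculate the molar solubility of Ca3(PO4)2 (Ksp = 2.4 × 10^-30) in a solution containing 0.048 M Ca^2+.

7.4 × 10^-14 M

Ca3(PO4)2(s) ⇌ 3 Ca^2+(aq) + 2 PO4^3-(aq)
Ksp = [Ca^2+]^3[PO4^3-]^2
Let s be the molar solubility in this solution. [Ca^2+] = 0.048 + 3s ≈ 0.048, [PO4^3-] = 2s (Ksp is small, so little additional dissolves).
Ksp ≈ (0.048)^3 × (2s)^2
s = 7.4 × 10^-14 M
Check: 3s = 2.2 × 10^-13 ≪ 0.048, so the approximation is valid.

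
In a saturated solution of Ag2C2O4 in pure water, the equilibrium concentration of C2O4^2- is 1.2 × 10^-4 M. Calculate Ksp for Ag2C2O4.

6.9 × 10^-12

Ag2C2O4(s) <=> 2 Ag^+(aq) + C2O4^2-(aq)
Stoichiometry gives [Ag^+] = (2/1)[C2O4^2-] = 2.40 × 10^-4 M.
Ksp = [Ag^+]^2[C2O4^2-]
Ksp = (2.40 × 10^-4)^2 × 1.2 × 10^-4 = 6.9 × 10^-12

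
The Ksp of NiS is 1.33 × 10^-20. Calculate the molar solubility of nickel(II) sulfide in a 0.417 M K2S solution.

NiS(s) <=> Ni^2+(aq) + S^2-(aq)
Ksp = [Ni^2+][S^2-]
Let s = moles of NiS that dissolve per litre. [Ni^2+] = s, [S^2-] = 0.417 + s ≈ 0.417 (common-ion effect: S^2- is already 0.417 M).
Ksp ≈ s × 0.417
s = 3.19 × 10^-20 M
Check: s = 3.2 x 10^-20 ≪ 0.417, so the approximation is valid.

3.19 × 10^-20 M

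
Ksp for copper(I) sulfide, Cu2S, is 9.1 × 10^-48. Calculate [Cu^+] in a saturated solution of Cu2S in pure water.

[Cu^+] ≈ 2.6 × 10^-16 M

Cu2S(s) ⇌ 2 Cu^+ + S^2-
Ksp = [Cu^+]^2[S^2-]
If s mol/L of Cu2S dissolves, [Cu^+] = 2s and [S^2-] = s.
Ksp = (2s)^2s = 4s^3
s^3 = 9.1 × 10^-48 / 4, so s = 1.32 x 10^-16 M
[Cu^+] = 2s = 2.6 x 10^-16 M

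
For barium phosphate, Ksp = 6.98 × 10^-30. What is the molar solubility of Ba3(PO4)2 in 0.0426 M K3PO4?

Ba3(PO4)2(s) ⇌ 3 Ba^2+ + 2 PO4^3-
Ksp = [Ba^2+]^3[PO4^3-]^2
If s mol/L dissolves here, [Ba^2+] = 3s, [PO4^3-] = 0.0426 + 2s ≈ 0.0426 (since PO4^3- from K3PO4 dominates).
Ksp ≈ (3s)^3 × (0.0426)^2
s = 5.22 x 10^-10 M
Check: 2s = 1.0 x 10^-9 ≪ 0.0426, so the approximation is valid.

s ≈ 5.22 x 10^-10 M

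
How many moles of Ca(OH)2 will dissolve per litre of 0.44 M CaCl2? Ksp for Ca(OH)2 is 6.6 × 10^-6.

s = 1.9 × 10^-3 M

Ca(OH)2(s) ⇌ Ca^2+ + 2 OH^-
Ksp = [Ca^2+][OH^-]^2
Let s = moles of Ca(OH)2 that dissolve per litre. [Ca^2+] = 0.44 + s ≈ 0.44, [OH^-] = 2s (since Ca^2+ from CaCl2 dominates).
Ksp ≈ 0.44 × (2s)^2
s = 1.9 x 10^-3 M
Check: s = 1.9 x 10^-3 ≪ 0.44, so the approximation is valid.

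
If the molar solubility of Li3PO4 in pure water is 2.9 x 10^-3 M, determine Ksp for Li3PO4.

Ksp = 1.9 x 10^-9

Li3PO4(s) ⇌ 3 Li^+(aq) + PO4^3-(aq)
If s mol/L of Li3PO4 dissolves, [Li^+] = 3s and [PO4^3-] = s.
Ksp = [Li^+]^3[PO4^3-]
Substituting: Ksp = (3s)^3s = 27s^4
With s = 2.9 x 10^-3: Ksp = 1.9 × 10^-9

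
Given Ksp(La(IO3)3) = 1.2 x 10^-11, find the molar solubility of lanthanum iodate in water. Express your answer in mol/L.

8.2e-4 M

La(IO3)3(s) ⇌ La^3+(aq) + 3 IO3^-(aq)
Ksp = [La^3+][IO3^-]^3
With molar solubility s: [La^3+] = s, [IO3^-] = 3s.
So Ksp = s × (3s)^3 = 27s^4
Solving, s = (1.2 x 10^-11/27)^(1/4) = 8.2 x 10^-4 M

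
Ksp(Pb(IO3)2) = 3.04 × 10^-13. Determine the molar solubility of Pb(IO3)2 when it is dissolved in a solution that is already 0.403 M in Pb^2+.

s = 4.34e-7 M

Pb(IO3)2(s) ⇌ Pb^2+(aq) + 2 IO3^-(aq)
Ksp = [Pb^2+][IO3^-]^2
If s mol/L dissolves here, [Pb^2+] = 0.403 + s ≈ 0.403, [IO3^-] = 2s (common-ion effect: Pb^2+ is already 0.403 M).
Ksp ≈ 0.403 × (2s)^2
s = 4.34 × 10^-7 M
Check: s = 4.3 x 10^-7 ≪ 0.403, so the approximation is valid.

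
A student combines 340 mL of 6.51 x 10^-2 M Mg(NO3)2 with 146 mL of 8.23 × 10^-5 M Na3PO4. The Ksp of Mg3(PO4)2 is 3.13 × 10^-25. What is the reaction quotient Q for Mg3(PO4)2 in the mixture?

Q = 5.77 × 10^-14

Total volume = 340 + 146 = 486 mL.
[Mg^2+] = 6.51 × 10^-2 × (340/486) = 4.554 × 10^-2 M
[PO4^3-] = 8.23 × 10^-5 × (146/486) = 2.472 × 10^-5 M
Mg3(PO4)2(s) ⇌ 3 Mg^2+(aq) + 2 PO4^3-(aq), so Q = [Mg^2+]^3[PO4^3-]^2
Q = (4.554 x 10^-2)^3(2.472 × 10^-5)^2 = 5.77 × 10^-14
Q > Ksp, so Mg3(PO4)2 will precipitate.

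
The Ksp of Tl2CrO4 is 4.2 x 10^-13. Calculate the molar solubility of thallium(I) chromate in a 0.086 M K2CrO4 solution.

Tl2CrO4(s) ⇌ 2 Tl^+ + CrO4^2-
Ksp = [Tl^+]^2[CrO4^2-]
Let s be the molar solubility in this solution. [Tl^+] = 2s, [CrO4^2-] = 0.086 + s ≈ 0.086 (Ksp is small, so little additional dissolves).
Ksp ≈ (2s)^2 × 0.086
s = 1.1 x 10^-6 M
Check: s = 1.1 × 10^-6 ≪ 0.086, so the approximation is valid.

1.1e-6 M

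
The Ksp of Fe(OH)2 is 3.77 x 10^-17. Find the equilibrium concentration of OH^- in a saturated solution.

4.22 × 10^-6 M

Fe(OH)2(s) ⇌ Fe^2+ + 2 OH^-
Ksp = [Fe^2+][OH^-]^2
Let s = molar solubility. Then [Fe^2+] = s and [OH^-] = 2s.
So Ksp = s × (2s)^2 = 4s^3
Solving, s = (3.77 x 10^-17/4)^(1/3) = 2.112 × 10^-6 M
[OH^-] = 2s = 4.22 × 10^-6 M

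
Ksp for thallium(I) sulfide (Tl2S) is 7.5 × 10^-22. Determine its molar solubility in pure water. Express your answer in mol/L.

s ≈ 5.7e-8 M

Tl2S(s) ⇌ 2 Tl^+(aq) + S^2-(aq)
Ksp = [Tl^+]^2[S^2-]
For each mole of Tl2S that dissolves: [Tl^+] = 2s, [S^2-] = s.
Ksp = (2s)^2s = 4s^3
s = (7.5 × 10^-22 / 4)^(1/3) = 5.7 x 10^-8 M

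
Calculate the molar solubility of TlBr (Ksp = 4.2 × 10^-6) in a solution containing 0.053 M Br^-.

TlBr(s) <=> Tl^+(aq) + Br^-(aq)
Ksp = [Tl^+][Br^-]
Let s = moles of TlBr that dissolve per litre. [Tl^+] = s, [Br^-] = 0.053 + s ≈ 0.053 (since the Br^- already present dominates).
Ksp ≈ s × 0.053
s = 7.9 × 10^-5 M
Check: s = 7.9 × 10^-5 ≪ 0.053, so the approximation is valid.

7.9 × 10^-5 M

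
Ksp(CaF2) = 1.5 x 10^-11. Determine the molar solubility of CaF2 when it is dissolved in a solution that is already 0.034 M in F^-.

CaF2(s) <=> Ca^2+(aq) + 2 F^-(aq)
Ksp = [Ca^2+][F^-]^2
If s mol/L dissolves here, [Ca^2+] = s, [F^-] = 0.034 + 2s ≈ 0.034 (since the F^- already present dominates).
Ksp ≈ s × (0.034)^2
s = 1.3 × 10^-8 M
Check: 2s = 2.6 x 10^-8 ≪ 0.034, so the approximation is valid.

s ≈ 1.3e-8 M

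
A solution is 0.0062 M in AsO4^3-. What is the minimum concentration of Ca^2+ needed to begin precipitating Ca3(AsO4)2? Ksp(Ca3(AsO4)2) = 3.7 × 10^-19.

[Ca^2+] = 2.1e-5 M

Ca3(AsO4)2(s) ⇌ 3 Ca^2+(aq) + 2 AsO4^3-(aq)
Ksp = [Ca^2+]^3[AsO4^3-]^2
Precipitation begins when Q = Ksp. With [AsO4^3-] = 0.0062 M:
3.7 × 10^-19 = (0.0062)^2 × [Ca^2+]^3
[Ca^2+] = (3.7 × 10^-19 / 3.84 × 10^-5)^(1/3) = 2.1 × 10^-5 M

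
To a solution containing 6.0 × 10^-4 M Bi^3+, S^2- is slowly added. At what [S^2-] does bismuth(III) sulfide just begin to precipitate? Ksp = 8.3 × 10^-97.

[S^2-] ≈ 1.3 × 10^-30 M

Bi2S3(s) ⇌ 2 Bi^3+(aq) + 3 S^2-(aq)
Ksp = [Bi^3+]^2[S^2-]^3
Precipitation begins when Q = Ksp. With [Bi^3+] = 6.0 × 10^-4 M:
8.3 × 10^-97 = (6.0 × 10^-4)^2 × [S^2-]^3
[S^2-] = (8.3 × 10^-97 / 3.60 × 10^-7)^(1/3) = 1.3 × 10^-30 M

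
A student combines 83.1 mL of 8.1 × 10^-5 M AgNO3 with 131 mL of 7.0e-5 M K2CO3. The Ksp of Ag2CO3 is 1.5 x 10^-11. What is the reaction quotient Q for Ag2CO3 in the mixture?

Total volume = 83.1 + 131 = 214.1 mL.
[Ag^+] = 8.1 × 10^-5 × (83.1/214.1) = 3.14 x 10^-5 M
[CO3^2-] = 7.0 × 10^-5 × (131/214.1) = 4.28 × 10^-5 M
Ag2CO3(s) ⇌ 2 Ag^+ + CO3^2-, so Q = [Ag^+]^2[CO3^2-]
Q = (3.14 × 10^-5)^2(4.28 x 10^-5) = 4.2 × 10^-14
Q < Ksp, so no precipitate of Ag2CO3 forms.

Q ≈ 4.2 x 10^-14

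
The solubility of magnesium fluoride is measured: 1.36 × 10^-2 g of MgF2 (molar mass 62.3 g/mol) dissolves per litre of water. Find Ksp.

Ksp = 4.16 × 10^-11

Molar solubility s = (1.36 x 10^-2 g/L) / (62.3 g/mol) = 2.183 × 10^-4 M.
MgF2(s) <=> Mg^2+ + 2 F^-
With molar solubility s: [Mg^2+] = s, [F^-] = 2s.
Ksp = [Mg^2+][F^-]^2
Ksp = s(2s)^2 = 4s^3
With s = 2.183 × 10^-4: Ksp = 4.16 × 10^-11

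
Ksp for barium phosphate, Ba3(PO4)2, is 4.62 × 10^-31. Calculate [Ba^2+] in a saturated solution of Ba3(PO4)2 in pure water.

1.01 x 10^-6 M

Ba3(PO4)2(s) ⇌ 3 Ba^2+ + 2 PO4^3-
Ksp = [Ba^2+]^3[PO4^3-]^2
Let s = molar solubility. Then [Ba^2+] = 3s and [PO4^3-] = 2s.
Substituting: Ksp = (3s)^3(2s)^2 = 108s^5
Solving, s = (4.62 × 10^-31/108)^(1/5) = 3.359 x 10^-7 M
[Ba^2+] = 3s = 1.01 × 10^-6 M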